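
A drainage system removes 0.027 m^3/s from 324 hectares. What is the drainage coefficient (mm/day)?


DC = Q * 86400 / (A * 10000) * 1000
DC = 0.027 * 86400 / (324 * 10000) * 1000
DC = 2332800.0000 / 3240000

0.7200 mm/day


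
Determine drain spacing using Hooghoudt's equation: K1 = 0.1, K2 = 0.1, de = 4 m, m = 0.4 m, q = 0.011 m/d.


S^2 = 8*K2*de*m/q + 4*K1*m^2/q
S^2 = 8*0.1*4*0.4/0.011 + 4*0.1*0.4^2/0.011
S = sqrt(122.1818)

11.0536 m


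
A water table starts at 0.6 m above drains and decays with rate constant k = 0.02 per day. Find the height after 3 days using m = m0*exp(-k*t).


m = m0 * exp(-k*t)
m = 0.6 * exp(-0.02 * 3)
m = 0.6 * exp(-0.0600)

0.5651 m


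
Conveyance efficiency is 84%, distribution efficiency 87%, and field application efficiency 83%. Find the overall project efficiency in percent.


Ec = 0.84, Eb = 0.87, Ea = 0.83
E = 0.84 * 0.87 * 0.83 * 100 = 60.6564%

60.6564 %


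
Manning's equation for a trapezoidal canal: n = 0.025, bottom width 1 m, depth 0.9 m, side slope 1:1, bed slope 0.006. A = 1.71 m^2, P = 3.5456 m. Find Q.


R = A/P = 1.71/3.5456 = 0.482288
Q = (1/0.025) * 1.71 * 0.482288^(2/3) * 0.006^0.5

3.2584 m^3/s


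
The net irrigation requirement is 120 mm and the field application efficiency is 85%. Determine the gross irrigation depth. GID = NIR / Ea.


Ea = 85% = 0.85
GID = NIR / Ea = 120 / 0.85 = 141.1765 mm

141.1765 mm


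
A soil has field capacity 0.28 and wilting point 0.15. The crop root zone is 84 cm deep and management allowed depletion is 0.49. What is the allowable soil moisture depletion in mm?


SMD = (FC - PWP) * d * MAD * 10
SMD = (0.28 - 0.15) * 84 * 0.49 * 10
SMD = 0.1300 * 84 * 0.49 * 10

53.5080 mm


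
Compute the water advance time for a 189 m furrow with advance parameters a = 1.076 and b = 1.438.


t = (L/a)^(1/b)
t = (189/1.076)^(1/1.438)
t = 175.650558^(1/1.438)

36.3875 min


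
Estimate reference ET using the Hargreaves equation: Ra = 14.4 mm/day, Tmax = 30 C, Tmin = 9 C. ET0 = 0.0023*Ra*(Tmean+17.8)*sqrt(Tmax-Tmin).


Tmean = (Tmax + Tmin)/2 = (30 + 9)/2 = 19.5
ET0 = 0.0023 * 14.4 * (19.5 + 17.8) * sqrt(30 - 9)
ET0 = 0.0023 * 14.4 * 37.3 * 4.582576

5.6612 mm/day


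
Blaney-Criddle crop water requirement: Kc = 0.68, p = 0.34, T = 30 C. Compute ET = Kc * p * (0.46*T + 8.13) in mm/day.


ET = Kc * p * (0.46*T + 8.13)
ET = 0.68 * 0.34 * (0.46*30 + 8.13)
ET = 0.68 * 0.34 * 21.9300

5.0702 mm/day


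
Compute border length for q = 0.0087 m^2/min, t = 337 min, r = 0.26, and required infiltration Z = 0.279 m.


L = q*t/((1+r)*Z)
L = 0.0087*337/((1+0.26)*0.279)
L = 2.9319/0.35154

8.3402 m


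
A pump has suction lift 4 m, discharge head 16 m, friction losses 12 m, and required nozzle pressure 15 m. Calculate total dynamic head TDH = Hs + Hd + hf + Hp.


TDH = Hs + Hd + hf + Hp = 4 + 16 + 12 + 15 = 47

47 m


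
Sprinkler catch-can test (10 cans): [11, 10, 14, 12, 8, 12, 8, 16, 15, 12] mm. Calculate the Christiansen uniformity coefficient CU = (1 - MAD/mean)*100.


mean = 11.800000 mm
MAD = 2.040000 mm
CU = (1 - 2.040000/11.800000)*100

82.7119 %


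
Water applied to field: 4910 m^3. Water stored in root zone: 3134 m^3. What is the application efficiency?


Ea = V_root / V_field * 100 = 3134 / 4910 * 100 = 63.8289%

63.8289 %


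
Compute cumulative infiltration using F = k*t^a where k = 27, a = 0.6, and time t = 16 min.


F = k * t^a = 27 * 16^0.6
F = 27 * 5.278032

142.5069 mm


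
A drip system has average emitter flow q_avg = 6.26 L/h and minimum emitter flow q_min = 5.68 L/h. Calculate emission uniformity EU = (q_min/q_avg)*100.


EU = (q_min/q_avg)*100 = (5.68/6.26)*100 = 90.7348%

90.7348 %


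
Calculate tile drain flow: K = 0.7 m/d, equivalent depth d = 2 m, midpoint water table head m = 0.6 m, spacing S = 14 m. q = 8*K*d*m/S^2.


q = 8*K*d*m/S^2
q = 8*0.7*2*0.6/14^2
q = 6.7200 / 196

0.0343 m/d


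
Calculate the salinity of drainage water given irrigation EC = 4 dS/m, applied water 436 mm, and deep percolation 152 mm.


EC_dw = EC_iw * D_iw / D_dw
EC_dw = 4 * 436 / 152
EC_dw = 1744 / 152

11.4737 dS/m


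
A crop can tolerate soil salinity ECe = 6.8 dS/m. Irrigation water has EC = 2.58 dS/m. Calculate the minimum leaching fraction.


LR = ECiw / (5*ECe - ECiw)
LR = 2.58 / (5*6.8 - 2.58)
LR = 2.58 / 31.4200

0.0821


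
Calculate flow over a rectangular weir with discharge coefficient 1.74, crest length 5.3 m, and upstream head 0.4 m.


Q = C * L * H^(3/2) = 1.74 * 5.3 * 0.4^1.5 = 1.74 * 5.3 * 0.252982

2.3330 m^3/s


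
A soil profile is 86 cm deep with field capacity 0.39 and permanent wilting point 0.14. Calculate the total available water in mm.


AWC = (FC - PWP) * d * 10
AWC = (0.39 - 0.14) * 86 * 10
AWC = 0.2500 * 86 * 10

215.0000 mm


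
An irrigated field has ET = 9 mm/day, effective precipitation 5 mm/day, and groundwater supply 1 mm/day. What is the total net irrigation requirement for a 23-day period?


Daily deficit = ET - Pe - GW = 9 - 5 - 1 = 3 mm/day
NIR = 3 * 23 = 69 mm

69.0000 mm


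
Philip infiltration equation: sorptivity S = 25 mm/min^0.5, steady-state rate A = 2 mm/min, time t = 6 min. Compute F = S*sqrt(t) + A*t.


F = S*sqrt(t) + A*t
F = 25*sqrt(6) + 2*6
F = 25*2.449490 + 12

73.2372 mm


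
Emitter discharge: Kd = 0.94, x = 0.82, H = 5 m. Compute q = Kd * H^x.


q = Kd * H^x = 0.94 * 5^0.82 = 0.94 * 3.742445

3.5179 L/h


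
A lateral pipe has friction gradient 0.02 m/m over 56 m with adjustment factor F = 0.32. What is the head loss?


hf = J * L * F = 0.02 * 56 * 0.32 = 0.3584 m

0.3584 m


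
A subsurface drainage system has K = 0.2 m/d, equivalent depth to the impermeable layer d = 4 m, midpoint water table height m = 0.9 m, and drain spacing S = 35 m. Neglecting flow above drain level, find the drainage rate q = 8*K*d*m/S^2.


q = 8*K*d*m/S^2
q = 8*0.2*4*0.9/35^2
q = 5.7600 / 1225

0.0047 m/d


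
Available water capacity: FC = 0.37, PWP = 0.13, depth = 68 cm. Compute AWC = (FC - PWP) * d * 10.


AWC = (FC - PWP) * d * 10
AWC = (0.37 - 0.13) * 68 * 10
AWC = 0.2400 * 68 * 10

163.2000 mm


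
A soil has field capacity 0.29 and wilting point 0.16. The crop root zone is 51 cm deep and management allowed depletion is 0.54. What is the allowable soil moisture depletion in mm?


SMD = (FC - PWP) * d * MAD * 10
SMD = (0.29 - 0.16) * 51 * 0.54 * 10
SMD = 0.1300 * 51 * 0.54 * 10

35.8020 mm


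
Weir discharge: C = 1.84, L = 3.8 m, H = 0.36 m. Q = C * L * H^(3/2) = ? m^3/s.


Q = C * L * H^(3/2) = 1.84 * 3.8 * 0.36^1.5 = 1.84 * 3.8 * 0.216000

1.5103 m^3/s


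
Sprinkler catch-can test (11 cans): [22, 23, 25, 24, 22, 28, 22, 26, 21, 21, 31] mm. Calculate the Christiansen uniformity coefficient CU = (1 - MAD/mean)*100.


mean = 24.090909 mm
MAD = 2.479339 mm
CU = (1 - 2.479339/24.090909)*100

89.7084 %


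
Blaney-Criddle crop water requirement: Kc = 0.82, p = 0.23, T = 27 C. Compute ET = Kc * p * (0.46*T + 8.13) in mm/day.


ET = Kc * p * (0.46*T + 8.13)
ET = 0.82 * 0.23 * (0.46*27 + 8.13)
ET = 0.82 * 0.23 * 20.5500

3.8757 mm/day


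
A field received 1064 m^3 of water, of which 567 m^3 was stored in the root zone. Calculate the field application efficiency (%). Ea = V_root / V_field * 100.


Ea = V_root / V_field * 100 = 567 / 1064 * 100 = 53.2895%

53.2895 %


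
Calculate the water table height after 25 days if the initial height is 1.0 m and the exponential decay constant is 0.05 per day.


m = m0 * exp(-k*t)
m = 1.0 * exp(-0.05 * 25)
m = 1.0 * exp(-1.2500)

0.2865 m


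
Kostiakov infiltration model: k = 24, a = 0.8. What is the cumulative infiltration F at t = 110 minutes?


F = k * t^a = 24 * 110^0.8
F = 24 * 42.964934

1031.1584 mm


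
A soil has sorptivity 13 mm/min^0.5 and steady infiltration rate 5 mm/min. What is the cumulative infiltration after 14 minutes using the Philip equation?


F = S*sqrt(t) + A*t
F = 13*sqrt(14) + 5*14
F = 13*3.741657 + 70

118.6415 mm


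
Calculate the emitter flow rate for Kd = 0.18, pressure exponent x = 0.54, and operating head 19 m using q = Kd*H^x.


q = Kd * H^x = 0.18 * 19^0.54 = 0.18 * 4.903734

0.8827 L/h


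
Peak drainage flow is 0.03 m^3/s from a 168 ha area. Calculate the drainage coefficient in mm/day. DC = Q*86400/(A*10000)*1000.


DC = Q * 86400 / (A * 10000) * 1000
DC = 0.03 * 86400 / (168 * 10000) * 1000
DC = 2592000.0000 / 1680000

1.5429 mm/day


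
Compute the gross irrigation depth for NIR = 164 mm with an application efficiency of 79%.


Ea = 79% = 0.79
GID = NIR / Ea = 164 / 0.79 = 207.5949 mm

207.5949 mm


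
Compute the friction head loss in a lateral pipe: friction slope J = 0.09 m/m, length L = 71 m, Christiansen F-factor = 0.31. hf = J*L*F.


hf = J * L * F = 0.09 * 71 * 0.31 = 1.9809 m

1.9809 m


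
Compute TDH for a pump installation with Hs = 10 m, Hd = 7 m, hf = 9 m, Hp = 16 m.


TDH = Hs + Hd + hf + Hp = 10 + 7 + 9 + 16 = 42

42 m


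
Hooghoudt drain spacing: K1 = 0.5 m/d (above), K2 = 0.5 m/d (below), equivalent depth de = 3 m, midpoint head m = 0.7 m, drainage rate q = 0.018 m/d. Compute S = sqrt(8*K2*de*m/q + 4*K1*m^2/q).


S^2 = 8*K2*de*m/q + 4*K1*m^2/q
S^2 = 8*0.5*3*0.7/0.018 + 4*0.5*0.7^2/0.018
S = sqrt(521.1111)

22.8279 m


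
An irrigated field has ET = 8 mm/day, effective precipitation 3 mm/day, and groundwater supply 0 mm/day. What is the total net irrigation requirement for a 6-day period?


Daily deficit = ET - Pe - GW = 8 - 3 - 0 = 5 mm/day
NIR = 5 * 6 = 30 mm

30.0000 mm


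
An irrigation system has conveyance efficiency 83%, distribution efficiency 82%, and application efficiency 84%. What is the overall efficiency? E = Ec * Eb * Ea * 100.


Ec = 0.83, Eb = 0.82, Ea = 0.84
E = 0.83 * 0.82 * 0.84 * 100 = 57.1704%

57.1704 %


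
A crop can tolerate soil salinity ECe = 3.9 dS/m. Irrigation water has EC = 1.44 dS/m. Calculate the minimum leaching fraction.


LR = ECiw / (5*ECe - ECiw)
LR = 1.44 / (5*3.9 - 1.44)
LR = 1.44 / 18.0600

0.0797


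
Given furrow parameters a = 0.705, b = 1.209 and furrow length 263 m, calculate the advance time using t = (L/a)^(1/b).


t = (L/a)^(1/b)
t = (263/0.705)^(1/1.209)
t = 373.049645^(1/1.209)

134.0247 min


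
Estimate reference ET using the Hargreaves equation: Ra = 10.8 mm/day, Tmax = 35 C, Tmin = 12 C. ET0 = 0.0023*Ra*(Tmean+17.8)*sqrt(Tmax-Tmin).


Tmean = (Tmax + Tmin)/2 = (35 + 12)/2 = 23.5
ET0 = 0.0023 * 10.8 * (23.5 + 17.8) * sqrt(35 - 12)
ET0 = 0.0023 * 10.8 * 41.3 * 4.795832

4.9200 mm/day


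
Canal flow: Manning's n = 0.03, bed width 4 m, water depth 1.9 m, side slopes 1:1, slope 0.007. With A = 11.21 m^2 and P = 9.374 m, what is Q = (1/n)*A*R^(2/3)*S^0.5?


R = A/P = 11.21/9.374 = 1.195861
Q = (1/0.03) * 11.21 * 1.195861^(2/3) * 0.007^0.5

35.2225 m^3/s


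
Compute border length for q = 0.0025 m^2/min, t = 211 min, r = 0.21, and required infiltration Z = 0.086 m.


L = q*t/((1+r)*Z)
L = 0.0025*211/((1+0.21)*0.086)
L = 0.5275/0.10406

5.0692 m


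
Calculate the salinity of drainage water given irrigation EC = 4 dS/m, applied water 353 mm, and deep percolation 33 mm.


EC_dw = EC_iw * D_iw / D_dw
EC_dw = 4 * 353 / 33
EC_dw = 1412 / 33

42.7879 dS/m


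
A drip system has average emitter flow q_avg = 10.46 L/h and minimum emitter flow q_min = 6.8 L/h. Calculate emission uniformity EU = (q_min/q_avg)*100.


EU = (q_min/q_avg)*100 = (6.8/10.46)*100 = 65.0096%

65.0096 %


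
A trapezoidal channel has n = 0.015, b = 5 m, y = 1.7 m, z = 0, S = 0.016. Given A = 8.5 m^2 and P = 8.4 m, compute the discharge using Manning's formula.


R = A/P = 8.5/8.4 = 1.011905
Q = (1/0.015) * 8.5 * 1.011905^(2/3) * 0.016^0.5

72.2461 m^3/s


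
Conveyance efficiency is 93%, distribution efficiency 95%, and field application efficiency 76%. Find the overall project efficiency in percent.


Ec = 0.93, Eb = 0.95, Ea = 0.76
E = 0.93 * 0.95 * 0.76 * 100 = 67.1460%

67.1460 %


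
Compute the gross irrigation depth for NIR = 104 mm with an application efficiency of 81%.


Ea = 81% = 0.81
GID = NIR / Ea = 104 / 0.81 = 128.3951 mm

128.3951 mm


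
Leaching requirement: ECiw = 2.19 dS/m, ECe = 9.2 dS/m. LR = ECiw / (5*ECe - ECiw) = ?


LR = ECiw / (5*ECe - ECiw)
LR = 2.19 / (5*9.2 - 2.19)
LR = 2.19 / 43.8100

0.0500


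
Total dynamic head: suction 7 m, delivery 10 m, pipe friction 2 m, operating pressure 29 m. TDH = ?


TDH = Hs + Hd + hf + Hp = 7 + 10 + 2 + 29 = 48

48 m


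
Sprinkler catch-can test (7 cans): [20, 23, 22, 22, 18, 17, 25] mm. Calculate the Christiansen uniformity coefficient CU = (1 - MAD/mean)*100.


mean = 21.000000 mm
MAD = 2.285714 mm
CU = (1 - 2.285714/21.000000)*100

89.1156 %


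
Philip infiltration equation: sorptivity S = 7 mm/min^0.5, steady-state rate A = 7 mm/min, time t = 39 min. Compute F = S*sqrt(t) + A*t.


F = S*sqrt(t) + A*t
F = 7*sqrt(39) + 7*39
F = 7*6.244998 + 273

316.7150 mm


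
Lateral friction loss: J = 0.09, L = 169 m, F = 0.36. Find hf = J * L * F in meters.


hf = J * L * F = 0.09 * 169 * 0.36 = 5.4756 m

5.4756 m


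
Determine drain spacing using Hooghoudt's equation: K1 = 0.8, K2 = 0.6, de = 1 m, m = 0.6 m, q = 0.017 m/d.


S^2 = 8*K2*de*m/q + 4*K1*m^2/q
S^2 = 8*0.6*1*0.6/0.017 + 4*0.8*0.6^2/0.017
S = sqrt(237.1765)

15.4005 m


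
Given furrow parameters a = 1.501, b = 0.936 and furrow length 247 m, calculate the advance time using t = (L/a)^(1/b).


t = (L/a)^(1/b)
t = (247/1.501)^(1/0.936)
t = 164.556962^(1/0.936)

233.2702 min


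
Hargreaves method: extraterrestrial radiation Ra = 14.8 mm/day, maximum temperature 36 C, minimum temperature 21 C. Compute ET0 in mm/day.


Tmean = (Tmax + Tmin)/2 = (36 + 21)/2 = 28.5
ET0 = 0.0023 * 14.8 * (28.5 + 17.8) * sqrt(36 - 21)
ET0 = 0.0023 * 14.8 * 46.3 * 3.872983

6.1040 mm/day


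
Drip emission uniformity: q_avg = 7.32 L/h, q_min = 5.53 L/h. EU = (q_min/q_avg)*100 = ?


EU = (q_min/q_avg)*100 = (5.53/7.32)*100 = 75.5464%

75.5464 %


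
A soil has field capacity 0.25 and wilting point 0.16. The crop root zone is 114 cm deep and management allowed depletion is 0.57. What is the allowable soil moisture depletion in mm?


SMD = (FC - PWP) * d * MAD * 10
SMD = (0.25 - 0.16) * 114 * 0.57 * 10
SMD = 0.0900 * 114 * 0.57 * 10

58.4820 mm


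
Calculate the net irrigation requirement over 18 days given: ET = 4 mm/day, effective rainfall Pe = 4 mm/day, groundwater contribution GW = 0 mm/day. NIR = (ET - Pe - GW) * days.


Daily deficit = ET - Pe - GW = 4 - 4 - 0 = 0 mm/day
NIR = 0 * 18 = 0 mm

0 mm


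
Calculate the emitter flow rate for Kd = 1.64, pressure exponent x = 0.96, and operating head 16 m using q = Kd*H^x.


q = Kd * H^x = 1.64 * 16^0.96 = 1.64 * 14.320401

23.4855 L/h


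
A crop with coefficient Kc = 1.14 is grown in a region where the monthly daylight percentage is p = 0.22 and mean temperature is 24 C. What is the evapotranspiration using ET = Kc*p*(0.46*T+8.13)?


ET = Kc * p * (0.46*T + 8.13)
ET = 1.14 * 0.22 * (0.46*24 + 8.13)
ET = 1.14 * 0.22 * 19.1700

4.8078 mm/day


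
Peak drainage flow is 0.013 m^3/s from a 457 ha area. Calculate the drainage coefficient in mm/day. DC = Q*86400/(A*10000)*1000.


DC = Q * 86400 / (A * 10000) * 1000
DC = 0.013 * 86400 / (457 * 10000) * 1000
DC = 1123200.0000 / 4570000

0.2458 mm/day


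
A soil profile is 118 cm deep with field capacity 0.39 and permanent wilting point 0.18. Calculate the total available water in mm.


AWC = (FC - PWP) * d * 10
AWC = (0.39 - 0.18) * 118 * 10
AWC = 0.2100 * 118 * 10

247.8000 mm


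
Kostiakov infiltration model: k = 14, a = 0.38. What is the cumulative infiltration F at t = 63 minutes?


F = k * t^a = 14 * 63^0.38
F = 14 * 4.827802

67.5892 mm


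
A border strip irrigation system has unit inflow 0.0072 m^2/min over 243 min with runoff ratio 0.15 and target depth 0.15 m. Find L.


L = q*t/((1+r)*Z)
L = 0.0072*243/((1+0.15)*0.15)
L = 1.7496/0.1725

10.1426 m


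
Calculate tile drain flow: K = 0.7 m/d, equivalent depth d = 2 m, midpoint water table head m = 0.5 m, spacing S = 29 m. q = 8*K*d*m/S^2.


q = 8*K*d*m/S^2
q = 8*0.7*2*0.5/29^2
q = 5.6000 / 841

0.0067 m/d


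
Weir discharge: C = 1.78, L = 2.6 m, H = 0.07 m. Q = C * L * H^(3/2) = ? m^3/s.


Q = C * L * H^(3/2) = 1.78 * 2.6 * 0.07^1.5 = 1.78 * 2.6 * 0.018520

0.0857 m^3/s


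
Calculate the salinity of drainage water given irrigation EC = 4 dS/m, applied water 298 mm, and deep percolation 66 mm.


EC_dw = EC_iw * D_iw / D_dw
EC_dw = 4 * 298 / 66
EC_dw = 1192 / 66

18.0606 dS/m


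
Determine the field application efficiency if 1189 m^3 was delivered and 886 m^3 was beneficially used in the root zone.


Ea = V_root / V_field * 100 = 886 / 1189 * 100 = 74.5164%

74.5164 %


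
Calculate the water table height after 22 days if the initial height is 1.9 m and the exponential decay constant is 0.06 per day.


m = m0 * exp(-k*t)
m = 1.9 * exp(-0.06 * 22)
m = 1.9 * exp(-1.3200)

0.5076 m


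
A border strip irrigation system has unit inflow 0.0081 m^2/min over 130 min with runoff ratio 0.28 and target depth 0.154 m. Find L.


L = q*t/((1+r)*Z)
L = 0.0081*130/((1+0.28)*0.154)
L = 1.053/0.19712

5.3419 m


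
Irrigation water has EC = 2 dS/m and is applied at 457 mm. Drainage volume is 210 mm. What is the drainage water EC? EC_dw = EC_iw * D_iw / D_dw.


EC_dw = EC_iw * D_iw / D_dw
EC_dw = 2 * 457 / 210
EC_dw = 914 / 210

4.3524 dS/m


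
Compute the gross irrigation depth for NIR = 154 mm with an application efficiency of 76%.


Ea = 76% = 0.76
GID = NIR / Ea = 154 / 0.76 = 202.6316 mm

202.6316 mm


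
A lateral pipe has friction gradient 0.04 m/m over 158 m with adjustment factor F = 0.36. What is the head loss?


hf = J * L * F = 0.04 * 158 * 0.36 = 2.2752 m

2.2752 m


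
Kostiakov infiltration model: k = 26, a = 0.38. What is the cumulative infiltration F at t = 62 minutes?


F = k * t^a = 26 * 62^0.38
F = 26 * 4.798537

124.7620 mm


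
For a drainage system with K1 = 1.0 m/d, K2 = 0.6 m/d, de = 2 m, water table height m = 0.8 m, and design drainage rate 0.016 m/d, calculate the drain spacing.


S^2 = 8*K2*de*m/q + 4*K1*m^2/q
S^2 = 8*0.6*2*0.8/0.016 + 4*1.0*0.8^2/0.016
S = sqrt(640.0000)

25.2982 m


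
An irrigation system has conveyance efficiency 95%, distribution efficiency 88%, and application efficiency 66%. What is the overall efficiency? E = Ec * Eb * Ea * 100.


Ec = 0.95, Eb = 0.88, Ea = 0.66
E = 0.95 * 0.88 * 0.66 * 100 = 55.1760%

55.1760 %


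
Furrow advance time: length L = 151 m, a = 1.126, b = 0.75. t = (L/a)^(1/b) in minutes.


t = (L/a)^(1/b)
t = (151/1.126)^(1/0.75)
t = 134.103020^(1/0.75)

686.4118 min


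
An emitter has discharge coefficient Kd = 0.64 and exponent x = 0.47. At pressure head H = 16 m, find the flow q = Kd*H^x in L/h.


q = Kd * H^x = 0.64 * 16^0.47 = 0.64 * 3.680751

2.3557 L/h


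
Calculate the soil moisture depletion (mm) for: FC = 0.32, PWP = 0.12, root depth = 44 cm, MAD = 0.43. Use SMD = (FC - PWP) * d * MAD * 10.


SMD = (FC - PWP) * d * MAD * 10
SMD = (0.32 - 0.12) * 44 * 0.43 * 10
SMD = 0.2000 * 44 * 0.43 * 10

37.8400 mm


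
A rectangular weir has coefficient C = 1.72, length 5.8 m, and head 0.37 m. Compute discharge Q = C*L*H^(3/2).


Q = C * L * H^(3/2) = 1.72 * 5.8 * 0.37^1.5 = 1.72 * 5.8 * 0.225062

2.2452 m^3/s


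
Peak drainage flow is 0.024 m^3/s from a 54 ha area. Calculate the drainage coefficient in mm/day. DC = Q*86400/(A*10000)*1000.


DC = Q * 86400 / (A * 10000) * 1000
DC = 0.024 * 86400 / (54 * 10000) * 1000
DC = 2073600.0000 / 540000

3.8400 mm/day


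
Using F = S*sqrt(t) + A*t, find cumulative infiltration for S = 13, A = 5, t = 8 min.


F = S*sqrt(t) + A*t
F = 13*sqrt(8) + 5*8
F = 13*2.828427 + 40

76.7696 mm


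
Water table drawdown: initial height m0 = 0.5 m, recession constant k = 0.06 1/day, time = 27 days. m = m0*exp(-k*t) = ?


m = m0 * exp(-k*t)
m = 0.5 * exp(-0.06 * 27)
m = 0.5 * exp(-1.6200)

0.0989 m


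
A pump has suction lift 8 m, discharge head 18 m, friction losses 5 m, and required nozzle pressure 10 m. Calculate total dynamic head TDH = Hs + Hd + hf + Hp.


TDH = Hs + Hd + hf + Hp = 8 + 18 + 5 + 10 = 41

41 m


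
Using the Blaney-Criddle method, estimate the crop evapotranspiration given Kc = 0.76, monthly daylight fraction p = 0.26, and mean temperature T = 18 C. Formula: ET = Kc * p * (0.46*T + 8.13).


ET = Kc * p * (0.46*T + 8.13)
ET = 0.76 * 0.26 * (0.46*18 + 8.13)
ET = 0.76 * 0.26 * 16.4100

3.2426 mm/day


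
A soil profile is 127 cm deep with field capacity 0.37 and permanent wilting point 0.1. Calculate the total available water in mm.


AWC = (FC - PWP) * d * 10
AWC = (0.37 - 0.1) * 127 * 10
AWC = 0.2700 * 127 * 10

342.9000 mm


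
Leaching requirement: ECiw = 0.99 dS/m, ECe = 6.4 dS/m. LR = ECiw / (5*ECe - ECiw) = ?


LR = ECiw / (5*ECe - ECiw)
LR = 0.99 / (5*6.4 - 0.99)
LR = 0.99 / 31.0100

0.0319


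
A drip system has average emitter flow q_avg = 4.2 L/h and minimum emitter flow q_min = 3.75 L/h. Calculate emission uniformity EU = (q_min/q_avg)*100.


EU = (q_min/q_avg)*100 = (3.75/4.2)*100 = 89.2857%

89.2857 %


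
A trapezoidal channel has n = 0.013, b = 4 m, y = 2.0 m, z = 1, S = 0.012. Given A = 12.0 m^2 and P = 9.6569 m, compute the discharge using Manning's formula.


R = A/P = 12.0/9.6569 = 1.242635
Q = (1/0.013) * 12.0 * 1.242635^(2/3) * 0.012^0.5

116.8757 m^3/s


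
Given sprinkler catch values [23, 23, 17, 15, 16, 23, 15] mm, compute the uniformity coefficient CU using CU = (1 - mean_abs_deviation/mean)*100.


mean = 18.857143 mm
MAD = 3.551020 mm
CU = (1 - 3.551020/18.857143)*100

81.1688 %


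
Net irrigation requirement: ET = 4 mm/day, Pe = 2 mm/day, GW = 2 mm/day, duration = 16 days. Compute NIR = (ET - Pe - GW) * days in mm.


Daily deficit = ET - Pe - GW = 4 - 2 - 2 = 0 mm/day
NIR = 0 * 16 = 0 mm

0 mm


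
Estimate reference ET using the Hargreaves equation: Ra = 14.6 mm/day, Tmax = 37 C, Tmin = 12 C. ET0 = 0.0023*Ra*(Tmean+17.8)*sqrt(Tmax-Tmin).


Tmean = (Tmax + Tmin)/2 = (37 + 12)/2 = 24.5
ET0 = 0.0023 * 14.6 * (24.5 + 17.8) * sqrt(37 - 12)
ET0 = 0.0023 * 14.6 * 42.3 * 5.000000

7.1022 mm/day


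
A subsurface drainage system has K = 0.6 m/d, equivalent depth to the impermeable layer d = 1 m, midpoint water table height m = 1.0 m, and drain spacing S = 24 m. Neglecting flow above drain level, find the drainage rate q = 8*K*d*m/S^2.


q = 8*K*d*m/S^2
q = 8*0.6*1*1.0/24^2
q = 4.8000 / 576

0.0083 m/d


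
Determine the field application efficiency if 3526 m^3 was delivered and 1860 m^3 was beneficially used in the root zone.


Ea = V_root / V_field * 100 = 1860 / 3526 * 100 = 52.7510%

52.7510 %


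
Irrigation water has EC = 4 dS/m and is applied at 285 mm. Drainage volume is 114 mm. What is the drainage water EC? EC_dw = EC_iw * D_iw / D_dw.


EC_dw = EC_iw * D_iw / D_dw
EC_dw = 4 * 285 / 114
EC_dw = 1140 / 114

10.0000 dS/m


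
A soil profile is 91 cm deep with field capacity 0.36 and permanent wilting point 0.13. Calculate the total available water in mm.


AWC = (FC - PWP) * d * 10
AWC = (0.36 - 0.13) * 91 * 10
AWC = 0.2300 * 91 * 10

209.3000 mm


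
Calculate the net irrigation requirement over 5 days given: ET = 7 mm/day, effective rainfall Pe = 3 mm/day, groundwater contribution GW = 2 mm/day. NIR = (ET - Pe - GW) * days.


Daily deficit = ET - Pe - GW = 7 - 3 - 2 = 2 mm/day
NIR = 2 * 5 = 10 mm

10.0000 mm


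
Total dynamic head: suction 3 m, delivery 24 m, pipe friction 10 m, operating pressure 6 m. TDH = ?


TDH = Hs + Hd + hf + Hp = 3 + 24 + 10 + 6 = 43

43 m


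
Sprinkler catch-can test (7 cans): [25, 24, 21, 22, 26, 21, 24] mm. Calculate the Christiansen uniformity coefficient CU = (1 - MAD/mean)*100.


mean = 23.285714 mm
MAD = 1.673469 mm
CU = (1 - 1.673469/23.285714)*100

92.8133 %


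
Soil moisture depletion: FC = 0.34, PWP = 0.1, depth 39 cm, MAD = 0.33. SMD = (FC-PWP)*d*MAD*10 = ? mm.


SMD = (FC - PWP) * d * MAD * 10
SMD = (0.34 - 0.1) * 39 * 0.33 * 10
SMD = 0.2400 * 39 * 0.33 * 10

30.8880 mm


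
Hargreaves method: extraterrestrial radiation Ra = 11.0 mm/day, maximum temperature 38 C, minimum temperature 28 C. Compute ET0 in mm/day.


Tmean = (Tmax + Tmin)/2 = (38 + 28)/2 = 33.0
ET0 = 0.0023 * 11.0 * (33.0 + 17.8) * sqrt(38 - 28)
ET0 = 0.0023 * 11.0 * 50.8 * 3.162278

4.0643 mm/day


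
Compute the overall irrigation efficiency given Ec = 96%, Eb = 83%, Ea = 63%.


Ec = 0.96, Eb = 0.83, Ea = 0.63
E = 0.96 * 0.83 * 0.63 * 100 = 50.1984%

50.1984 %


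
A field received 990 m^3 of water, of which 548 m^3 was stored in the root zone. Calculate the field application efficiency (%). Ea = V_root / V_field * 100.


Ea = V_root / V_field * 100 = 548 / 990 * 100 = 55.3535%

55.3535 %


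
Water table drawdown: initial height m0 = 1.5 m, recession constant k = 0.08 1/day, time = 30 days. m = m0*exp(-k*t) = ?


m = m0 * exp(-k*t)
m = 1.5 * exp(-0.08 * 30)
m = 1.5 * exp(-2.4000)

0.1361 m


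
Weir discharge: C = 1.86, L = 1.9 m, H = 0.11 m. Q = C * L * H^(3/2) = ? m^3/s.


Q = C * L * H^(3/2) = 1.86 * 1.9 * 0.11^1.5 = 1.86 * 1.9 * 0.036483

0.1289 m^3/s


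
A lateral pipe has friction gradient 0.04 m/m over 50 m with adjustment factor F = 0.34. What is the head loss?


hf = J * L * F = 0.04 * 50 * 0.34 = 0.6800 m

0.6800 m


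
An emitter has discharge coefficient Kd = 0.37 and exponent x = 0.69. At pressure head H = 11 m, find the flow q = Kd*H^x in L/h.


q = Kd * H^x = 0.37 * 11^0.69 = 0.37 * 5.230714

1.9354 L/h


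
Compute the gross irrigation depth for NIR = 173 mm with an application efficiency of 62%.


Ea = 62% = 0.62
GID = NIR / Ea = 173 / 0.62 = 279.0323 mm

279.0323 mm


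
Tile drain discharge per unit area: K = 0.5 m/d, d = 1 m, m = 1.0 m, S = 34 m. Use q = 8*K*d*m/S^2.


q = 8*K*d*m/S^2
q = 8*0.5*1*1.0/34^2
q = 4.0000 / 1156

0.0035 m/d


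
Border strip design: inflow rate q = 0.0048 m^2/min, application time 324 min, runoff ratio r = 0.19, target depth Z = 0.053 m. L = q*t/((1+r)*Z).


L = q*t/((1+r)*Z)
L = 0.0048*324/((1+0.19)*0.053)
L = 1.5552/0.06307

24.6583 m


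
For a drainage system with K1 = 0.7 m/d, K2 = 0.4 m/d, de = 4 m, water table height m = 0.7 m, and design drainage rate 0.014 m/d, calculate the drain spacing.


S^2 = 8*K2*de*m/q + 4*K1*m^2/q
S^2 = 8*0.4*4*0.7/0.014 + 4*0.7*0.7^2/0.014
S = sqrt(738.0000)

27.1662 m


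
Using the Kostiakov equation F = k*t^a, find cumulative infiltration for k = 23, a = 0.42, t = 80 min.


F = k * t^a = 23 * 80^0.42
F = 23 * 6.299380

144.8857 mm


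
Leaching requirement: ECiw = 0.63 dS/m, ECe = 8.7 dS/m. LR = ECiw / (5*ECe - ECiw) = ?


LR = ECiw / (5*ECe - ECiw)
LR = 0.63 / (5*8.7 - 0.63)
LR = 0.63 / 42.8700

0.0147


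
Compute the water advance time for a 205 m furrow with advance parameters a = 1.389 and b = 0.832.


t = (L/a)^(1/b)
t = (205/1.389)^(1/0.832)
t = 147.588193^(1/0.832)

404.6068 min


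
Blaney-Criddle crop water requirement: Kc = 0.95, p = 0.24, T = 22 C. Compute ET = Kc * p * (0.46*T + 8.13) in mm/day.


ET = Kc * p * (0.46*T + 8.13)
ET = 0.95 * 0.24 * (0.46*22 + 8.13)
ET = 0.95 * 0.24 * 18.2500

4.1610 mm/day


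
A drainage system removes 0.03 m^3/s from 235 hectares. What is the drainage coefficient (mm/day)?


DC = Q * 86400 / (A * 10000) * 1000
DC = 0.03 * 86400 / (235 * 10000) * 1000
DC = 2592000.0000 / 2350000

1.1030 mm/day


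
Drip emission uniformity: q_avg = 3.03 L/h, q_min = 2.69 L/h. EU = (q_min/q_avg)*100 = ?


EU = (q_min/q_avg)*100 = (2.69/3.03)*100 = 88.7789%

88.7789 %


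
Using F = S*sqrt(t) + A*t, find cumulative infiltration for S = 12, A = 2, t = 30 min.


F = S*sqrt(t) + A*t
F = 12*sqrt(30) + 2*30
F = 12*5.477226 + 60

125.7267 mm


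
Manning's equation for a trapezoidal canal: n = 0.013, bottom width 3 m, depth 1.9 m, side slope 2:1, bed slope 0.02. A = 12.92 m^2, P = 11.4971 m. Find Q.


R = A/P = 12.92/11.4971 = 1.123762
Q = (1/0.013) * 12.92 * 1.123762^(2/3) * 0.02^0.5

151.9207 m^3/s


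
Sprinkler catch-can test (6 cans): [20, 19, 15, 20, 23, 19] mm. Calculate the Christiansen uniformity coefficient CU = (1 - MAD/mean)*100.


mean = 19.333333 mm
MAD = 1.666667 mm
CU = (1 - 1.666667/19.333333)*100

91.3793 %


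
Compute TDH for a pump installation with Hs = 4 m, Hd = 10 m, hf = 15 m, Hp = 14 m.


TDH = Hs + Hd + hf + Hp = 4 + 10 + 15 + 14 = 43

43 m


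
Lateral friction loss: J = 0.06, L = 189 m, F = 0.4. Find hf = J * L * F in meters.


hf = J * L * F = 0.06 * 189 * 0.4 = 4.5360 m

4.5360 m


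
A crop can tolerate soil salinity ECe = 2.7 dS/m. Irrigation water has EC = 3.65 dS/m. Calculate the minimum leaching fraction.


LR = ECiw / (5*ECe - ECiw)
LR = 3.65 / (5*2.7 - 3.65)
LR = 3.65 / 9.8500

0.3706


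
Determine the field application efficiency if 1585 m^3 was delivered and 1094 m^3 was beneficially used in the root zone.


Ea = V_root / V_field * 100 = 1094 / 1585 * 100 = 69.0221%

69.0221 %


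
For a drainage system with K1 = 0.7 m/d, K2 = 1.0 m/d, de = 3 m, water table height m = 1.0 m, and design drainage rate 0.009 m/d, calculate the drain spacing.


S^2 = 8*K2*de*m/q + 4*K1*m^2/q
S^2 = 8*1.0*3*1.0/0.009 + 4*0.7*1.0^2/0.009
S = sqrt(2977.7778)

54.5690 m


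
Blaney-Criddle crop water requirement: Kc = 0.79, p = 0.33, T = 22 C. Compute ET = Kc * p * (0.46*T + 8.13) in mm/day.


ET = Kc * p * (0.46*T + 8.13)
ET = 0.79 * 0.33 * (0.46*22 + 8.13)
ET = 0.79 * 0.33 * 18.2500

4.7578 mm/day


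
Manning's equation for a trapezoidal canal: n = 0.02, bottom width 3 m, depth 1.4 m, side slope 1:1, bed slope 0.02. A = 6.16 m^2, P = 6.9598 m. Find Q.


R = A/P = 6.16/6.9598 = 0.885083
Q = (1/0.02) * 6.16 * 0.885083^(2/3) * 0.02^0.5

40.1533 m^3/s


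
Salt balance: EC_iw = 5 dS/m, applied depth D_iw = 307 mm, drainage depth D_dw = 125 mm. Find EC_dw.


EC_dw = EC_iw * D_iw / D_dw
EC_dw = 5 * 307 / 125
EC_dw = 1535 / 125

12.2800 dS/m


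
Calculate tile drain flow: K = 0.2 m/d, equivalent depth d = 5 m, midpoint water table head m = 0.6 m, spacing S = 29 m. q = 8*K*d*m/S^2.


q = 8*K*d*m/S^2
q = 8*0.2*5*0.6/29^2
q = 4.8000 / 841

0.0057 m/d


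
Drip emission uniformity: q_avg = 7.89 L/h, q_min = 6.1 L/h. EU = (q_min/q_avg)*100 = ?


EU = (q_min/q_avg)*100 = (6.1/7.89)*100 = 77.3131%

77.3131 %


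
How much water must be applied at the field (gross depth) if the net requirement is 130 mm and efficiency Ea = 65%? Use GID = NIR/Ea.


Ea = 65% = 0.65
GID = NIR / Ea = 130 / 0.65 = 200.0000 mm

200.0000 mm


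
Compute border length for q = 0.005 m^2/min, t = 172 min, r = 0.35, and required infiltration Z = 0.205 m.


L = q*t/((1+r)*Z)
L = 0.005*172/((1+0.35)*0.205)
L = 0.86/0.27675

3.1075 m


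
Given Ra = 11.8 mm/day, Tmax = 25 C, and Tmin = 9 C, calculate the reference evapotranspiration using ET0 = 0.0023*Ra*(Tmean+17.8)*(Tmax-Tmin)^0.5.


Tmean = (Tmax + Tmin)/2 = (25 + 9)/2 = 17.0
ET0 = 0.0023 * 11.8 * (17.0 + 17.8) * sqrt(25 - 9)
ET0 = 0.0023 * 11.8 * 34.8 * 4.000000

3.7779 mm/day


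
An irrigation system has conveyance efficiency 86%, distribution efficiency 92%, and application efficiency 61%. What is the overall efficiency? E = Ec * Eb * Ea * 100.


Ec = 0.86, Eb = 0.92, Ea = 0.61
E = 0.86 * 0.92 * 0.61 * 100 = 48.2632%

48.2632 %


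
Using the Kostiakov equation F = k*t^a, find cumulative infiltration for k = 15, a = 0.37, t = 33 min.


F = k * t^a = 15 * 33^0.37
F = 15 * 3.646281

54.6942 mm


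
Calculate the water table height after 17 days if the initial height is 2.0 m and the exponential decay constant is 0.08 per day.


m = m0 * exp(-k*t)
m = 2.0 * exp(-0.08 * 17)
m = 2.0 * exp(-1.3600)

0.5133 m


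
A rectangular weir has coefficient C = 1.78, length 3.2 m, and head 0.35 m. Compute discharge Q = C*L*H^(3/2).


Q = C * L * H^(3/2) = 1.78 * 3.2 * 0.35^1.5 = 1.78 * 3.2 * 0.207063

1.1794 m^3/s


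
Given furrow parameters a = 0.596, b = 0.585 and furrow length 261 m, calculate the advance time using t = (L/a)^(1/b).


t = (L/a)^(1/b)
t = (261/0.596)^(1/0.585)
t = 437.919463^(1/0.585)

32749.4373 min


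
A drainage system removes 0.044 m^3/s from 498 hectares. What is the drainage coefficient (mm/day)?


DC = Q * 86400 / (A * 10000) * 1000
DC = 0.044 * 86400 / (498 * 10000) * 1000
DC = 3801600.0000 / 4980000

0.7634 mm/day


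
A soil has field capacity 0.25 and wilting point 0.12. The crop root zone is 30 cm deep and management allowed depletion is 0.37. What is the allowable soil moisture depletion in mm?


SMD = (FC - PWP) * d * MAD * 10
SMD = (0.25 - 0.12) * 30 * 0.37 * 10
SMD = 0.1300 * 30 * 0.37 * 10

14.4300 mm


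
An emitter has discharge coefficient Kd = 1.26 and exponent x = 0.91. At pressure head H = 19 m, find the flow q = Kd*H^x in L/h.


q = Kd * H^x = 1.26 * 19^0.91 = 1.26 * 14.576920

18.3669 L/h


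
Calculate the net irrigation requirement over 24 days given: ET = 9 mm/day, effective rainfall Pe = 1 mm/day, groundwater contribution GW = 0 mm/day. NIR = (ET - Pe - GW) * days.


Daily deficit = ET - Pe - GW = 9 - 1 - 0 = 8 mm/day
NIR = 8 * 24 = 192 mm

192.0000 mm


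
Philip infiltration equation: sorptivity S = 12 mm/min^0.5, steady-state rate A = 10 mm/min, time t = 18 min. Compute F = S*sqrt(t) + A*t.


F = S*sqrt(t) + A*t
F = 12*sqrt(18) + 10*18
F = 12*4.242641 + 180

230.9117 mm


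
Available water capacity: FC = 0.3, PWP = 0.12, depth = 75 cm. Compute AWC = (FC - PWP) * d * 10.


AWC = (FC - PWP) * d * 10
AWC = (0.3 - 0.12) * 75 * 10
AWC = 0.1800 * 75 * 10

135.0000 mm


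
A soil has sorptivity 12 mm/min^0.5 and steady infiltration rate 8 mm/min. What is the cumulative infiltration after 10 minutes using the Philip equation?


F = S*sqrt(t) + A*t
F = 12*sqrt(10) + 8*10
F = 12*3.162278 + 80

117.9473 mm


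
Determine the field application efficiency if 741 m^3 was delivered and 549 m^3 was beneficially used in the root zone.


Ea = V_root / V_field * 100 = 549 / 741 * 100 = 74.0891%

74.0891 %


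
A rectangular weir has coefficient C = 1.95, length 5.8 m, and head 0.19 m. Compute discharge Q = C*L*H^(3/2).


Q = C * L * H^(3/2) = 1.95 * 5.8 * 0.19^1.5 = 1.95 * 5.8 * 0.082819

0.9367 m^3/s


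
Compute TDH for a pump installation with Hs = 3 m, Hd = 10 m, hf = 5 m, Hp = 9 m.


TDH = Hs + Hd + hf + Hp = 3 + 10 + 5 + 9 = 27

27 m


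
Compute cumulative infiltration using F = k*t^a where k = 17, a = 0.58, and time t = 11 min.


F = k * t^a = 17 * 11^0.58
F = 17 * 4.017980

68.3057 mm


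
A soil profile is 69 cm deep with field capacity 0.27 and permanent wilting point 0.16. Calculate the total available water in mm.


AWC = (FC - PWP) * d * 10
AWC = (0.27 - 0.16) * 69 * 10
AWC = 0.1100 * 69 * 10

75.9000 mm


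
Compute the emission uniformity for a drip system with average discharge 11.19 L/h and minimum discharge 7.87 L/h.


EU = (q_min/q_avg)*100 = (7.87/11.19)*100 = 70.3307%

70.3307 %


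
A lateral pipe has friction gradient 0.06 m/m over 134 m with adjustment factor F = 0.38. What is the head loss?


hf = J * L * F = 0.06 * 134 * 0.38 = 3.0552 m

3.0552 m


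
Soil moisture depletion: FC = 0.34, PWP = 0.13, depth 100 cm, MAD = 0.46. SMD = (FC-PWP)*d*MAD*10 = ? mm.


SMD = (FC - PWP) * d * MAD * 10
SMD = (0.34 - 0.13) * 100 * 0.46 * 10
SMD = 0.2100 * 100 * 0.46 * 10

96.6000 mm


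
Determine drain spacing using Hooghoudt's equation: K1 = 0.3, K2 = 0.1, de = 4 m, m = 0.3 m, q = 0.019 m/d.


S^2 = 8*K2*de*m/q + 4*K1*m^2/q
S^2 = 8*0.1*4*0.3/0.019 + 4*0.3*0.3^2/0.019
S = sqrt(56.2105)

7.4974 m


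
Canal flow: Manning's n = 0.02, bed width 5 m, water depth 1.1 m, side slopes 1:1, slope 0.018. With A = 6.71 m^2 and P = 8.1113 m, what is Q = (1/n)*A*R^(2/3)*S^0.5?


R = A/P = 6.71/8.1113 = 0.827241
Q = (1/0.02) * 6.71 * 0.827241^(2/3) * 0.018^0.5

39.6659 m^3/s


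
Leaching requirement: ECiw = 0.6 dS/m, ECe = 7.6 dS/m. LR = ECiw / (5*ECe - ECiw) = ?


LR = ECiw / (5*ECe - ECiw)
LR = 0.6 / (5*7.6 - 0.6)
LR = 0.6 / 37.4000

0.0160


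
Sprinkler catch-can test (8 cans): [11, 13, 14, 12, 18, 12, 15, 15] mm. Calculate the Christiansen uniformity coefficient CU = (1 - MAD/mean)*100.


mean = 13.750000 mm
MAD = 1.750000 mm
CU = (1 - 1.750000/13.750000)*100

87.2727 %


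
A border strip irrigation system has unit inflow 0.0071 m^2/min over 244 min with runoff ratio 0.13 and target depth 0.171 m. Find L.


L = q*t/((1+r)*Z)
L = 0.0071*244/((1+0.13)*0.171)
L = 1.7324/0.19323

8.9655 m


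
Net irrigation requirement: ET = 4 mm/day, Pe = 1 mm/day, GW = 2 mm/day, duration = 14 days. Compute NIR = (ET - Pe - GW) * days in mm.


Daily deficit = ET - Pe - GW = 4 - 1 - 2 = 1 mm/day
NIR = 1 * 14 = 14 mm

14.0000 mm


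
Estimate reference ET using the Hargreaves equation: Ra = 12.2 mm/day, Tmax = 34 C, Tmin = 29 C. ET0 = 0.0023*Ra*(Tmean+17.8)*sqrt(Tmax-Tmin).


Tmean = (Tmax + Tmin)/2 = (34 + 29)/2 = 31.5
ET0 = 0.0023 * 12.2 * (31.5 + 17.8) * sqrt(34 - 29)
ET0 = 0.0023 * 12.2 * 49.3 * 2.236068

3.0933 mm/day


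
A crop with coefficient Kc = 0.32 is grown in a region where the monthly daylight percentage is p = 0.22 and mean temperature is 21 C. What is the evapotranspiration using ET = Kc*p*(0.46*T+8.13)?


ET = Kc * p * (0.46*T + 8.13)
ET = 0.32 * 0.22 * (0.46*21 + 8.13)
ET = 0.32 * 0.22 * 17.7900

1.2524 mm/day


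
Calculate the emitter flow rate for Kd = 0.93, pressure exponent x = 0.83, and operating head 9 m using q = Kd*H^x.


q = Kd * H^x = 0.93 * 9^0.83 = 0.93 * 6.194714

5.7611 L/h


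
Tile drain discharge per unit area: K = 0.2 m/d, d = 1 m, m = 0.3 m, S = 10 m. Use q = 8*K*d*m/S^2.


q = 8*K*d*m/S^2
q = 8*0.2*1*0.3/10^2
q = 0.4800 / 100

0.0048 m/d


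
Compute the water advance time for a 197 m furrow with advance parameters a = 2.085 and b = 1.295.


t = (L/a)^(1/b)
t = (197/2.085)^(1/1.295)
t = 94.484412^(1/1.295)

33.5255 min


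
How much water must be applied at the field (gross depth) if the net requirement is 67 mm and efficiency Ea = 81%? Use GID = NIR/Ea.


Ea = 81% = 0.81
GID = NIR / Ea = 67 / 0.81 = 82.7160 mm

82.7160 mm


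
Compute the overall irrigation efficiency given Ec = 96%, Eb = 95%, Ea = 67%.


Ec = 0.96, Eb = 0.95, Ea = 0.67
E = 0.96 * 0.95 * 0.67 * 100 = 61.1040%

61.1040 %


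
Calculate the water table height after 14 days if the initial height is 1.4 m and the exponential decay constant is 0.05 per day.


m = m0 * exp(-k*t)
m = 1.4 * exp(-0.05 * 14)
m = 1.4 * exp(-0.7000)

0.6952 m


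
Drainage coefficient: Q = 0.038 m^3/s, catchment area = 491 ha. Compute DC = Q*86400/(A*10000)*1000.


DC = Q * 86400 / (A * 10000) * 1000
DC = 0.038 * 86400 / (491 * 10000) * 1000
DC = 3283200.0000 / 4910000

0.6687 mm/day


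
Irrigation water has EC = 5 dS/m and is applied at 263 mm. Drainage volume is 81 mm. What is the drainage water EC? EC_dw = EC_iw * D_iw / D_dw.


EC_dw = EC_iw * D_iw / D_dw
EC_dw = 5 * 263 / 81
EC_dw = 1315 / 81

16.2346 dS/m


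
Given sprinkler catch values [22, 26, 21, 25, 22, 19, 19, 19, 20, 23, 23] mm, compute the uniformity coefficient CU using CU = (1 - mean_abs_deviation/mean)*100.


mean = 21.727273 mm
MAD = 1.933884 mm
CU = (1 - 1.933884/21.727273)*100

91.0993 %


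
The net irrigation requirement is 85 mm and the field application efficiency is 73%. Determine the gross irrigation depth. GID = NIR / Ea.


Ea = 73% = 0.73
GID = NIR / Ea = 85 / 0.73 = 116.4384 mm

116.4384 mm
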